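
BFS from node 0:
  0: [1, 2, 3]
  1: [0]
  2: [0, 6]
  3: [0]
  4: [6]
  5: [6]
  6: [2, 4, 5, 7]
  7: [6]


Visit 0, enqueue [1, 2, 3]
Visit 1, enqueue []
Visit 2, enqueue [6]
Visit 3, enqueue []
Visit 6, enqueue [4, 5, 7]
Visit 4, enqueue []
Visit 5, enqueue []
Visit 7, enqueue []

BFS order: [0, 1, 2, 3, 6, 4, 5, 7]


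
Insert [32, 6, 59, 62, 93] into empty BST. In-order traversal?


Insert 32: root
Insert 6: L from 32
Insert 59: R from 32
Insert 62: R from 32 -> R from 59
Insert 93: R from 32 -> R from 59 -> R from 62

In-order: [6, 32, 59, 62, 93]


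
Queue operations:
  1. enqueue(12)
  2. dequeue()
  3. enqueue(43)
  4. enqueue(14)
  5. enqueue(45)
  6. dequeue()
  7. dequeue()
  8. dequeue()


enqueue(12) -> [12]
dequeue()->12, []
enqueue(43) -> [43]
enqueue(14) -> [43, 14]
enqueue(45) -> [43, 14, 45]
dequeue()->43, [14, 45]
dequeue()->14, [45]
dequeue()->45, []

Final queue: []


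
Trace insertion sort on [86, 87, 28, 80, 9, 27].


Initial: [86, 87, 28, 80, 9, 27]
Insert 87: [86, 87, 28, 80, 9, 27]
Insert 28: [28, 86, 87, 80, 9, 27]
Insert 80: [28, 80, 86, 87, 9, 27]
Insert 9: [9, 28, 80, 86, 87, 27]
Insert 27: [9, 27, 28, 80, 86, 87]

Sorted: [9, 27, 28, 80, 86, 87]


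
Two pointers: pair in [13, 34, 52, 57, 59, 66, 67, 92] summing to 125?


lo=0(13)+hi=7(92)=105
lo=1(34)+hi=7(92)=126
lo=1(34)+hi=6(67)=101
lo=2(52)+hi=6(67)=119
lo=3(57)+hi=6(67)=124
lo=4(59)+hi=6(67)=126
lo=4(59)+hi=5(66)=125

Yes: 59+66=125


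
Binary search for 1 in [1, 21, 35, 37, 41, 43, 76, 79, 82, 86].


Step 1: lo=0, hi=9, mid=4, val=41
Step 2: lo=0, hi=3, mid=1, val=21
Step 3: lo=0, hi=0, mid=0, val=1

Found at index 0


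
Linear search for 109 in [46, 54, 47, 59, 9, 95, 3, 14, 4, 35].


i=0: 46!=109
i=1: 54!=109
i=2: 47!=109
i=3: 59!=109
i=4: 9!=109
i=5: 95!=109
i=6: 3!=109
i=7: 14!=109
i=8: 4!=109
i=9: 35!=109

Not found, 10 comps


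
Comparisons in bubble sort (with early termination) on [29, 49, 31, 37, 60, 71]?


Algorithm: bubble sort (with early termination)
Input: [29, 49, 31, 37, 60, 71]
Sorted: [29, 31, 37, 49, 60, 71]

9


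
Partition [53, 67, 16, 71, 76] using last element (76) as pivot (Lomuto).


Pivot: 76
  53 <= 76: advance i (no swap)
  67 <= 76: advance i (no swap)
  16 <= 76: advance i (no swap)
  71 <= 76: advance i (no swap)
Place pivot at 4: [53, 67, 16, 71, 76]

Partitioned: [53, 67, 16, 71, 76]


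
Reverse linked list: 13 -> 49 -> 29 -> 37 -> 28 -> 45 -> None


Step 1: curr=13, set curr.next=prev(None) | reversed so far: 13
Step 2: curr=49, set curr.next=prev(13) | reversed so far: 49 -> 13
Step 3: curr=29, set curr.next=prev(49) | reversed so far: 29 -> 49 -> 13
Step 4: curr=37, set curr.next=prev(29) | reversed so far: 37 -> 29 -> 49 -> 13
Step 5: curr=28, set curr.next=prev(37) | reversed so far: 28 -> 37 -> 29 -> 49 -> 13
Step 6: curr=45, set curr.next=prev(28) | reversed so far: 45 -> 28 -> 37 -> 29 -> 49 -> 13

45 -> 28 -> 37 -> 29 -> 49 -> 13 -> None


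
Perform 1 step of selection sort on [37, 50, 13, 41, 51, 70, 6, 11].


Initial: [37, 50, 13, 41, 51, 70, 6, 11]
Step 1: min=6 at 6
  Swap: [6, 50, 13, 41, 51, 70, 37, 11]

After 1 step: [6, 50, 13, 41, 51, 70, 37, 11]


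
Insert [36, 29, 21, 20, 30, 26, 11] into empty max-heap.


Insert 36: [36]
Insert 29: [36, 29]
Insert 21: [36, 29, 21]
Insert 20: [36, 29, 21, 20]
Insert 30: [36, 30, 21, 20, 29]
Insert 26: [36, 30, 26, 20, 29, 21]
Insert 11: [36, 30, 26, 20, 29, 21, 11]

Final heap: [36, 30, 26, 20, 29, 21, 11]


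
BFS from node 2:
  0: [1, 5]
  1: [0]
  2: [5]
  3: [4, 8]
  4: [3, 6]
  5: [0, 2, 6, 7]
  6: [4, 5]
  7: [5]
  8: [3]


Visit 2, enqueue [5]
Visit 5, enqueue [0, 6, 7]
Visit 0, enqueue [1]
Visit 6, enqueue [4]
Visit 7, enqueue []
Visit 1, enqueue []
Visit 4, enqueue [3]
Visit 3, enqueue [8]
Visit 8, enqueue []

BFS order: [2, 5, 0, 6, 7, 1, 4, 3, 8]


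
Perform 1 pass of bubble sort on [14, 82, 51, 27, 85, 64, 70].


Initial: [14, 82, 51, 27, 85, 64, 70]
Pass 1: [14, 51, 27, 82, 64, 70, 85] (4 swaps)

After 1 pass: [14, 51, 27, 82, 64, 70, 85]


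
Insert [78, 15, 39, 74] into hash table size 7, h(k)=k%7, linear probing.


Insert 78: h=1 -> slot 1
Insert 15: h=1, 1 probes -> slot 2
Insert 39: h=4 -> slot 4
Insert 74: h=4, 1 probes -> slot 5

Table: [None, 78, 15, None, 39, 74, None]


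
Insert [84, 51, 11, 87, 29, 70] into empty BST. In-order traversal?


Insert 84: root
Insert 51: L from 84
Insert 11: L from 84 -> L from 51
Insert 87: R from 84
Insert 29: L from 84 -> L from 51 -> R from 11
Insert 70: L from 84 -> R from 51

In-order: [11, 29, 51, 70, 84, 87]


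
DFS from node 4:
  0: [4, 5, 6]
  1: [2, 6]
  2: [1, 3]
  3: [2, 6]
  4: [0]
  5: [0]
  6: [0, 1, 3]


Visit 4, push [0]
Visit 0, push [6, 5]
Visit 5, push []
Visit 6, push [3, 1]
Visit 1, push [2]
Visit 2, push [3]
Visit 3, push []

DFS order: [4, 0, 5, 6, 1, 2, 3]


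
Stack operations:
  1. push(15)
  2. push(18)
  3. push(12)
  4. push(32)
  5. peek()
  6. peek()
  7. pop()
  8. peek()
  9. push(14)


push(15) -> [15]
push(18) -> [15, 18]
push(12) -> [15, 18, 12]
push(32) -> [15, 18, 12, 32]
peek()->32
peek()->32
pop()->32, [15, 18, 12]
peek()->12
push(14) -> [15, 18, 12, 14]

Final stack: [15, 18, 12, 14]


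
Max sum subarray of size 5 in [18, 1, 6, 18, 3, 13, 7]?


[0:5]: 46
[1:6]: 41
[2:7]: 47

Max: 47 at [2:7]


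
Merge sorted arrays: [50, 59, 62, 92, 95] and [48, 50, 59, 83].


Take 48 from B
Take 50 from A
Take 50 from B
Take 59 from A
Take 59 from B
Take 62 from A
Take 83 from B

Merged: [48, 50, 50, 59, 59, 62, 83, 92, 95]


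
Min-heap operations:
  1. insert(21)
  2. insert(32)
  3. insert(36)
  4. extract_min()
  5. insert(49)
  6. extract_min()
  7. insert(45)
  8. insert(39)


insert(21) -> [21]
insert(32) -> [21, 32]
insert(36) -> [21, 32, 36]
extract_min()->21, [32, 36]
insert(49) -> [32, 36, 49]
extract_min()->32, [36, 49]
insert(45) -> [36, 49, 45]
insert(39) -> [36, 39, 45, 49]

Final heap: [36, 39, 45, 49]


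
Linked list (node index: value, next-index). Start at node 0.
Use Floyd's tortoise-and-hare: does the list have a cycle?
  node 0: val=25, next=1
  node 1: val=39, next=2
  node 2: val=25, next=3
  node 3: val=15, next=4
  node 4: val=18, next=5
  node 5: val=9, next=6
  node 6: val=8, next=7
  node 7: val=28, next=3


Floyd's tortoise (slow, +1) and hare (fast, +2):
  init: slow=0, fast=0
  step 1: slow=1, fast=2
  step 2: slow=2, fast=4
  step 3: slow=3, fast=6
  step 4: slow=4, fast=3
  step 5: slow=5, fast=5
  slow == fast at node 5: cycle detected

Cycle: yes


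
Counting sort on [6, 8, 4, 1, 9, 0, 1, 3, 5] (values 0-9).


Input: [6, 8, 4, 1, 9, 0, 1, 3, 5]
Counts: [1, 2, 0, 1, 1, 1, 1, 0, 1, 1]

Sorted: [0, 1, 1, 3, 4, 5, 6, 8, 9]


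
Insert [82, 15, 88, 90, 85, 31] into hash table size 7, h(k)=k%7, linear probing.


Insert 82: h=5 -> slot 5
Insert 15: h=1 -> slot 1
Insert 88: h=4 -> slot 4
Insert 90: h=6 -> slot 6
Insert 85: h=1, 1 probes -> slot 2
Insert 31: h=3 -> slot 3

Table: [None, 15, 85, 31, 88, 82, 90]


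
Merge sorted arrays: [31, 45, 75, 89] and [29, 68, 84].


Take 29 from B
Take 31 from A
Take 45 from A
Take 68 from B
Take 75 from A
Take 84 from B

Merged: [29, 31, 45, 68, 75, 84, 89]


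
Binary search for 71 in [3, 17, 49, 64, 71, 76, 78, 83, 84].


Step 1: lo=0, hi=8, mid=4, val=71

Found at index 4


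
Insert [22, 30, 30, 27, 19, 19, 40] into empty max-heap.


Insert 22: [22]
Insert 30: [30, 22]
Insert 30: [30, 22, 30]
Insert 27: [30, 27, 30, 22]
Insert 19: [30, 27, 30, 22, 19]
Insert 19: [30, 27, 30, 22, 19, 19]
Insert 40: [40, 27, 30, 22, 19, 19, 30]

Final heap: [40, 27, 30, 22, 19, 19, 30]


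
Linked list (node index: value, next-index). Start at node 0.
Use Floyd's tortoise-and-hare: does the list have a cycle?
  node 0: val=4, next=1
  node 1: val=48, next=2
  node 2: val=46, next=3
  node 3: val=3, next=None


Floyd's tortoise (slow, +1) and hare (fast, +2):
  init: slow=0, fast=0
  step 1: slow=1, fast=2
  step 2: fast 2->3->None, no cycle

Cycle: no


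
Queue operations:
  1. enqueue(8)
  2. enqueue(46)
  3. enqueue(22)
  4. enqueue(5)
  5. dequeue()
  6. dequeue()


enqueue(8) -> [8]
enqueue(46) -> [8, 46]
enqueue(22) -> [8, 46, 22]
enqueue(5) -> [8, 46, 22, 5]
dequeue()->8, [46, 22, 5]
dequeue()->46, [22, 5]

Final queue: [22, 5]


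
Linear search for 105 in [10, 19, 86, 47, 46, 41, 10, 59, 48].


i=0: 10!=105
i=1: 19!=105
i=2: 86!=105
i=3: 47!=105
i=4: 46!=105
i=5: 41!=105
i=6: 10!=105
i=7: 59!=105
i=8: 48!=105

Not found, 9 comps


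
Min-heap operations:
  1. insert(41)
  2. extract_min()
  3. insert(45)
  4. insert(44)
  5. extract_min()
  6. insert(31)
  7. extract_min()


insert(41) -> [41]
extract_min()->41, []
insert(45) -> [45]
insert(44) -> [44, 45]
extract_min()->44, [45]
insert(31) -> [31, 45]
extract_min()->31, [45]

Final heap: [45]


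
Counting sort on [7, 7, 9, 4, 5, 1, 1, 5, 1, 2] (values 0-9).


Input: [7, 7, 9, 4, 5, 1, 1, 5, 1, 2]
Counts: [0, 3, 1, 0, 1, 2, 0, 2, 0, 1]

Sorted: [1, 1, 1, 2, 4, 5, 5, 7, 7, 9]


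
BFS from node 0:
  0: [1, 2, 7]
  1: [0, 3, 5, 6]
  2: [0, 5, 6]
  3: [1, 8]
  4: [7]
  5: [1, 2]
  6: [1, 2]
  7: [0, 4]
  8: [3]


Visit 0, enqueue [1, 2, 7]
Visit 1, enqueue [3, 5, 6]
Visit 2, enqueue []
Visit 7, enqueue [4]
Visit 3, enqueue [8]
Visit 5, enqueue []
Visit 6, enqueue []
Visit 4, enqueue []
Visit 8, enqueue []

BFS order: [0, 1, 2, 7, 3, 5, 6, 4, 8]


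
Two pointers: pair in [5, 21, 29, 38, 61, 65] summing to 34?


lo=0(5)+hi=5(65)=70
lo=0(5)+hi=4(61)=66
lo=0(5)+hi=3(38)=43
lo=0(5)+hi=2(29)=34

Yes: 5+29=34


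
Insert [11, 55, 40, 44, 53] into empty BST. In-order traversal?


Insert 11: root
Insert 55: R from 11
Insert 40: R from 11 -> L from 55
Insert 44: R from 11 -> L from 55 -> R from 40
Insert 53: R from 11 -> L from 55 -> R from 40 -> R from 44

In-order: [11, 40, 44, 53, 55]


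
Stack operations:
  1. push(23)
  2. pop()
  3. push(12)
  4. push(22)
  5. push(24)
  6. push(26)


push(23) -> [23]
pop()->23, []
push(12) -> [12]
push(22) -> [12, 22]
push(24) -> [12, 22, 24]
push(26) -> [12, 22, 24, 26]

Final stack: [12, 22, 24, 26]


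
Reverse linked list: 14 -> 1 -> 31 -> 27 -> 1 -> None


Step 1: curr=14, set curr.next=prev(None) | reversed so far: 14
Step 2: curr=1, set curr.next=prev(14) | reversed so far: 1 -> 14
Step 3: curr=31, set curr.next=prev(1) | reversed so far: 31 -> 1 -> 14
Step 4: curr=27, set curr.next=prev(31) | reversed so far: 27 -> 31 -> 1 -> 14
Step 5: curr=1, set curr.next=prev(27) | reversed so far: 1 -> 27 -> 31 -> 1 -> 14

1 -> 27 -> 31 -> 1 -> 14 -> None


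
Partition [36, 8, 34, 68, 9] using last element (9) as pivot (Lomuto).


Pivot: 9
  8 <= 9: swap -> [8, 36, 34, 68, 9]
Place pivot at 1: [8, 9, 34, 68, 36]

Partitioned: [8, 9, 34, 68, 36]


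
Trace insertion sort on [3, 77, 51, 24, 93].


Initial: [3, 77, 51, 24, 93]
Insert 77: [3, 77, 51, 24, 93]
Insert 51: [3, 51, 77, 24, 93]
Insert 24: [3, 24, 51, 77, 93]
Insert 93: [3, 24, 51, 77, 93]

Sorted: [3, 24, 51, 77, 93]


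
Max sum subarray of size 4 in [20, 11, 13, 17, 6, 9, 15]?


[0:4]: 61
[1:5]: 47
[2:6]: 45
[3:7]: 47

Max: 61 at [0:4]


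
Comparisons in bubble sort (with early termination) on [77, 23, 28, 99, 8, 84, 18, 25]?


Algorithm: bubble sort (with early termination)
Input: [77, 23, 28, 99, 8, 84, 18, 25]
Sorted: [8, 18, 23, 25, 28, 77, 84, 99]

27


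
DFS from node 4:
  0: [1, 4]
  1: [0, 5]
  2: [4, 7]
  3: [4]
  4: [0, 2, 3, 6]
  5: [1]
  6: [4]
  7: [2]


Visit 4, push [6, 3, 2, 0]
Visit 0, push [1]
Visit 1, push [5]
Visit 5, push []
Visit 2, push [7]
Visit 7, push []
Visit 3, push []
Visit 6, push []

DFS order: [4, 0, 1, 5, 2, 7, 3, 6]


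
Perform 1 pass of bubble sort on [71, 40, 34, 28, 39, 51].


Initial: [71, 40, 34, 28, 39, 51]
Pass 1: [40, 34, 28, 39, 51, 71] (5 swaps)

After 1 pass: [40, 34, 28, 39, 51, 71]


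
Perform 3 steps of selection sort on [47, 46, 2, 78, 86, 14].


Initial: [47, 46, 2, 78, 86, 14]
Step 1: min=2 at 2
  Swap: [2, 46, 47, 78, 86, 14]
Step 2: min=14 at 5
  Swap: [2, 14, 47, 78, 86, 46]
Step 3: min=46 at 5
  Swap: [2, 14, 46, 78, 86, 47]

After 3 steps: [2, 14, 46, 78, 86, 47]


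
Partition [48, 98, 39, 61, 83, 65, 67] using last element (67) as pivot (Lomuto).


Pivot: 67
  48 <= 67: advance i (no swap)
  39 <= 67: swap -> [48, 39, 98, 61, 83, 65, 67]
  61 <= 67: swap -> [48, 39, 61, 98, 83, 65, 67]
  65 <= 67: swap -> [48, 39, 61, 65, 83, 98, 67]
Place pivot at 4: [48, 39, 61, 65, 67, 98, 83]

Partitioned: [48, 39, 61, 65, 67, 98, 83]


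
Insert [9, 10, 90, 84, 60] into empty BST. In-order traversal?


Insert 9: root
Insert 10: R from 9
Insert 90: R from 9 -> R from 10
Insert 84: R from 9 -> R from 10 -> L from 90
Insert 60: R from 9 -> R from 10 -> L from 90 -> L from 84

In-order: [9, 10, 60, 84, 90]


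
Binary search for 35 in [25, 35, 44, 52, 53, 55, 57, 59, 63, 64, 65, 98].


Step 1: lo=0, hi=11, mid=5, val=55
Step 2: lo=0, hi=4, mid=2, val=44
Step 3: lo=0, hi=1, mid=0, val=25
Step 4: lo=1, hi=1, mid=1, val=35

Found at index 1


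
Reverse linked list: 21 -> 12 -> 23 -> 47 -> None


Step 1: curr=21, set curr.next=prev(None) | reversed so far: 21
Step 2: curr=12, set curr.next=prev(21) | reversed so far: 12 -> 21
Step 3: curr=23, set curr.next=prev(12) | reversed so far: 23 -> 12 -> 21
Step 4: curr=47, set curr.next=prev(23) | reversed so far: 47 -> 23 -> 12 -> 21

47 -> 23 -> 12 -> 21 -> None


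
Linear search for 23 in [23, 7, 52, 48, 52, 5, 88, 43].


i=0: 23==23 found!

Found at 0, 1 comps


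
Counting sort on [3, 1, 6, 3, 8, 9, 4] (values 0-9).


Input: [3, 1, 6, 3, 8, 9, 4]
Counts: [0, 1, 0, 2, 1, 0, 1, 0, 1, 1]

Sorted: [1, 3, 3, 4, 6, 8, 9]


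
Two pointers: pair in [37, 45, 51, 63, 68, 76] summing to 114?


lo=0(37)+hi=5(76)=113
lo=1(45)+hi=5(76)=121
lo=1(45)+hi=4(68)=113
lo=2(51)+hi=4(68)=119
lo=2(51)+hi=3(63)=114

Yes: 51+63=114


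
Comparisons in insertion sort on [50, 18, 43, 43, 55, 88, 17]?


Algorithm: insertion sort
Input: [50, 18, 43, 43, 55, 88, 17]
Sorted: [17, 18, 43, 43, 50, 55, 88]

13


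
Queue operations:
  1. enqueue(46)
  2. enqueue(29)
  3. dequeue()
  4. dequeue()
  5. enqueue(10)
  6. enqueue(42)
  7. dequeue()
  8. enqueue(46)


enqueue(46) -> [46]
enqueue(29) -> [46, 29]
dequeue()->46, [29]
dequeue()->29, []
enqueue(10) -> [10]
enqueue(42) -> [10, 42]
dequeue()->10, [42]
enqueue(46) -> [42, 46]

Final queue: [42, 46]


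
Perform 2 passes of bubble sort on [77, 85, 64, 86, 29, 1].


Initial: [77, 85, 64, 86, 29, 1]
Pass 1: [77, 64, 85, 29, 1, 86] (3 swaps)
Pass 2: [64, 77, 29, 1, 85, 86] (3 swaps)

After 2 passes: [64, 77, 29, 1, 85, 86]


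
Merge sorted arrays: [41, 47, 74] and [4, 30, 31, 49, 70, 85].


Take 4 from B
Take 30 from B
Take 31 from B
Take 41 from A
Take 47 from A
Take 49 from B
Take 70 from B
Take 74 from A

Merged: [4, 30, 31, 41, 47, 49, 70, 74, 85]


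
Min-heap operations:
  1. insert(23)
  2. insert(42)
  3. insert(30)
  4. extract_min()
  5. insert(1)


insert(23) -> [23]
insert(42) -> [23, 42]
insert(30) -> [23, 42, 30]
extract_min()->23, [30, 42]
insert(1) -> [1, 42, 30]

Final heap: [1, 42, 30]


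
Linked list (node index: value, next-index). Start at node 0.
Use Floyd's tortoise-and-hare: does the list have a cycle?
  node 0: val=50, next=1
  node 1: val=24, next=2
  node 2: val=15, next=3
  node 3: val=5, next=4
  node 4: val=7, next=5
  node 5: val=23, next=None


Floyd's tortoise (slow, +1) and hare (fast, +2):
  init: slow=0, fast=0
  step 1: slow=1, fast=2
  step 2: slow=2, fast=4
  step 3: fast 4->5->None, no cycle

Cycle: no


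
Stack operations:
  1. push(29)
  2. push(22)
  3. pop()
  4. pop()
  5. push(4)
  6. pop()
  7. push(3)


push(29) -> [29]
push(22) -> [29, 22]
pop()->22, [29]
pop()->29, []
push(4) -> [4]
pop()->4, []
push(3) -> [3]

Final stack: [3]


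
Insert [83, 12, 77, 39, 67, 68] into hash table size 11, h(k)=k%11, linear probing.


Insert 83: h=6 -> slot 6
Insert 12: h=1 -> slot 1
Insert 77: h=0 -> slot 0
Insert 39: h=6, 1 probes -> slot 7
Insert 67: h=1, 1 probes -> slot 2
Insert 68: h=2, 1 probes -> slot 3

Table: [77, 12, 67, 68, None, None, 83, 39, None, None, None]


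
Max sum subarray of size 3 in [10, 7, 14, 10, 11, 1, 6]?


[0:3]: 31
[1:4]: 31
[2:5]: 35
[3:6]: 22
[4:7]: 18

Max: 35 at [2:5]


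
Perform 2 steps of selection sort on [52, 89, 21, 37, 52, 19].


Initial: [52, 89, 21, 37, 52, 19]
Step 1: min=19 at 5
  Swap: [19, 89, 21, 37, 52, 52]
Step 2: min=21 at 2
  Swap: [19, 21, 89, 37, 52, 52]

After 2 steps: [19, 21, 89, 37, 52, 52]


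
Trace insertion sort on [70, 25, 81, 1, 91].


Initial: [70, 25, 81, 1, 91]
Insert 25: [25, 70, 81, 1, 91]
Insert 81: [25, 70, 81, 1, 91]
Insert 1: [1, 25, 70, 81, 91]
Insert 91: [1, 25, 70, 81, 91]

Sorted: [1, 25, 70, 81, 91]


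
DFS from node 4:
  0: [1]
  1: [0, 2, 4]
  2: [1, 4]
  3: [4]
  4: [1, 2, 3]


Visit 4, push [3, 2, 1]
Visit 1, push [2, 0]
Visit 0, push []
Visit 2, push []
Visit 3, push []

DFS order: [4, 1, 0, 2, 3]


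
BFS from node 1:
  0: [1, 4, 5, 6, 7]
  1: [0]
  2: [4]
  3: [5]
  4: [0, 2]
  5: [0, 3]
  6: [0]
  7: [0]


Visit 1, enqueue [0]
Visit 0, enqueue [4, 5, 6, 7]
Visit 4, enqueue [2]
Visit 5, enqueue [3]
Visit 6, enqueue []
Visit 7, enqueue []
Visit 2, enqueue []
Visit 3, enqueue []

BFS order: [1, 0, 4, 5, 6, 7, 2, 3]


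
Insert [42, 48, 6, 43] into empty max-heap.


Insert 42: [42]
Insert 48: [48, 42]
Insert 6: [48, 42, 6]
Insert 43: [48, 43, 6, 42]

Final heap: [48, 43, 6, 42]


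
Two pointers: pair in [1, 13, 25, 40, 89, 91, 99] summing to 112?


lo=0(1)+hi=6(99)=100
lo=1(13)+hi=6(99)=112

Yes: 13+99=112


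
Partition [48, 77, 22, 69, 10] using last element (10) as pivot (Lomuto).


Pivot: 10
Place pivot at 0: [10, 77, 22, 69, 48]

Partitioned: [10, 77, 22, 69, 48]


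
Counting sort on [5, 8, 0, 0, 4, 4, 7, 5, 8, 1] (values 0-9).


Input: [5, 8, 0, 0, 4, 4, 7, 5, 8, 1]
Counts: [2, 1, 0, 0, 2, 2, 0, 1, 2, 0]

Sorted: [0, 0, 1, 4, 4, 5, 5, 7, 8, 8]


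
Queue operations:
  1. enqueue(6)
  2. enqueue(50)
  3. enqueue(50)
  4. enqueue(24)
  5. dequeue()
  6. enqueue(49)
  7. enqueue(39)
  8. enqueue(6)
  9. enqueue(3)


enqueue(6) -> [6]
enqueue(50) -> [6, 50]
enqueue(50) -> [6, 50, 50]
enqueue(24) -> [6, 50, 50, 24]
dequeue()->6, [50, 50, 24]
enqueue(49) -> [50, 50, 24, 49]
enqueue(39) -> [50, 50, 24, 49, 39]
enqueue(6) -> [50, 50, 24, 49, 39, 6]
enqueue(3) -> [50, 50, 24, 49, 39, 6, 3]

Final queue: [50, 50, 24, 49, 39, 6, 3]


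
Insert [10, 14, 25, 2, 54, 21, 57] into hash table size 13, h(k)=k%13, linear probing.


Insert 10: h=10 -> slot 10
Insert 14: h=1 -> slot 1
Insert 25: h=12 -> slot 12
Insert 2: h=2 -> slot 2
Insert 54: h=2, 1 probes -> slot 3
Insert 21: h=8 -> slot 8
Insert 57: h=5 -> slot 5

Table: [None, 14, 2, 54, None, 57, None, None, 21, None, 10, None, 25]


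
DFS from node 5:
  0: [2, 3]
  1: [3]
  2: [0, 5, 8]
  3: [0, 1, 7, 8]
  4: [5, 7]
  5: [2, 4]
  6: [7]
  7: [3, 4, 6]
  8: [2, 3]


Visit 5, push [4, 2]
Visit 2, push [8, 0]
Visit 0, push [3]
Visit 3, push [8, 7, 1]
Visit 1, push []
Visit 7, push [6, 4]
Visit 4, push []
Visit 6, push []
Visit 8, push []

DFS order: [5, 2, 0, 3, 1, 7, 4, 6, 8]


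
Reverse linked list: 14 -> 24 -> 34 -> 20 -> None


Step 1: curr=14, set curr.next=prev(None) | reversed so far: 14
Step 2: curr=24, set curr.next=prev(14) | reversed so far: 24 -> 14
Step 3: curr=34, set curr.next=prev(24) | reversed so far: 34 -> 24 -> 14
Step 4: curr=20, set curr.next=prev(34) | reversed so far: 20 -> 34 -> 24 -> 14

20 -> 34 -> 24 -> 14 -> None


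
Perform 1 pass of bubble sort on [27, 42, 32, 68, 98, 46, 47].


Initial: [27, 42, 32, 68, 98, 46, 47]
Pass 1: [27, 32, 42, 68, 46, 47, 98] (3 swaps)

After 1 pass: [27, 32, 42, 68, 46, 47, 98]


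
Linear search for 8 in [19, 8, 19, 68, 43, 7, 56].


i=0: 19!=8
i=1: 8==8 found!

Found at 1, 2 comps


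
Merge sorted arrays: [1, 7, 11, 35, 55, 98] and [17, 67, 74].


Take 1 from A
Take 7 from A
Take 11 from A
Take 17 from B
Take 35 from A
Take 55 from A
Take 67 from B
Take 74 from B

Merged: [1, 7, 11, 17, 35, 55, 67, 74, 98]


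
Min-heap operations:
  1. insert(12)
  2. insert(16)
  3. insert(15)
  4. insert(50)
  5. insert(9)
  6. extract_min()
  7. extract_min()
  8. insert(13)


insert(12) -> [12]
insert(16) -> [12, 16]
insert(15) -> [12, 16, 15]
insert(50) -> [12, 16, 15, 50]
insert(9) -> [9, 12, 15, 50, 16]
extract_min()->9, [12, 16, 15, 50]
extract_min()->12, [15, 16, 50]
insert(13) -> [13, 15, 50, 16]

Final heap: [13, 15, 50, 16]


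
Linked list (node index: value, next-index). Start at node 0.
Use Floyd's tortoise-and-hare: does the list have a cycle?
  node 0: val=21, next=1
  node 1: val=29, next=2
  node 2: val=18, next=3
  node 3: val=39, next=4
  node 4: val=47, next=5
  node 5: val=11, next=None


Floyd's tortoise (slow, +1) and hare (fast, +2):
  init: slow=0, fast=0
  step 1: slow=1, fast=2
  step 2: slow=2, fast=4
  step 3: fast 4->5->None, no cycle

Cycle: no


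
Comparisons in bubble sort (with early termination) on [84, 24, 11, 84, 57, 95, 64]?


Algorithm: bubble sort (with early termination)
Input: [84, 24, 11, 84, 57, 95, 64]
Sorted: [11, 24, 57, 64, 84, 84, 95]

18


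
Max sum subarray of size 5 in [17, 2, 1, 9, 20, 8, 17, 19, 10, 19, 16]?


[0:5]: 49
[1:6]: 40
[2:7]: 55
[3:8]: 73
[4:9]: 74
[5:10]: 73
[6:11]: 81

Max: 81 at [6:11]


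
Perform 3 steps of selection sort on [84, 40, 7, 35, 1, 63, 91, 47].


Initial: [84, 40, 7, 35, 1, 63, 91, 47]
Step 1: min=1 at 4
  Swap: [1, 40, 7, 35, 84, 63, 91, 47]
Step 2: min=7 at 2
  Swap: [1, 7, 40, 35, 84, 63, 91, 47]
Step 3: min=35 at 3
  Swap: [1, 7, 35, 40, 84, 63, 91, 47]

After 3 steps: [1, 7, 35, 40, 84, 63, 91, 47]


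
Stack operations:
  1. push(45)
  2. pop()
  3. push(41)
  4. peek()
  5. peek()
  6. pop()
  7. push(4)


push(45) -> [45]
pop()->45, []
push(41) -> [41]
peek()->41
peek()->41
pop()->41, []
push(4) -> [4]

Final stack: [4]


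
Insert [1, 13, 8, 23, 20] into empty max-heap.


Insert 1: [1]
Insert 13: [13, 1]
Insert 8: [13, 1, 8]
Insert 23: [23, 13, 8, 1]
Insert 20: [23, 20, 8, 1, 13]

Final heap: [23, 20, 8, 1, 13]


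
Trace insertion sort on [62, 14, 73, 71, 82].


Initial: [62, 14, 73, 71, 82]
Insert 14: [14, 62, 73, 71, 82]
Insert 73: [14, 62, 73, 71, 82]
Insert 71: [14, 62, 71, 73, 82]
Insert 82: [14, 62, 71, 73, 82]

Sorted: [14, 62, 71, 73, 82]


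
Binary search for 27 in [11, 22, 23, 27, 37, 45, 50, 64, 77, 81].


Step 1: lo=0, hi=9, mid=4, val=37
Step 2: lo=0, hi=3, mid=1, val=22
Step 3: lo=2, hi=3, mid=2, val=23
Step 4: lo=3, hi=3, mid=3, val=27

Found at index 3


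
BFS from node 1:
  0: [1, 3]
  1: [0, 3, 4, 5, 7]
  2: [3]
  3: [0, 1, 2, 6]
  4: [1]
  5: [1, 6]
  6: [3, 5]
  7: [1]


Visit 1, enqueue [0, 3, 4, 5, 7]
Visit 0, enqueue []
Visit 3, enqueue [2, 6]
Visit 4, enqueue []
Visit 5, enqueue []
Visit 7, enqueue []
Visit 2, enqueue []
Visit 6, enqueue []

BFS order: [1, 0, 3, 4, 5, 7, 2, 6]


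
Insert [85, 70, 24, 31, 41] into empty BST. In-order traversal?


Insert 85: root
Insert 70: L from 85
Insert 24: L from 85 -> L from 70
Insert 31: L from 85 -> L from 70 -> R from 24
Insert 41: L from 85 -> L from 70 -> R from 24 -> R from 31

In-order: [24, 31, 41, 70, 85]


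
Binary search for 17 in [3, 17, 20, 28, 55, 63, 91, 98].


Step 1: lo=0, hi=7, mid=3, val=28
Step 2: lo=0, hi=2, mid=1, val=17

Found at index 1


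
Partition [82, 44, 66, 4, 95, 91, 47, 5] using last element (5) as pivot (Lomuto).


Pivot: 5
  4 <= 5: swap -> [4, 44, 66, 82, 95, 91, 47, 5]
Place pivot at 1: [4, 5, 66, 82, 95, 91, 47, 44]

Partitioned: [4, 5, 66, 82, 95, 91, 47, 44]


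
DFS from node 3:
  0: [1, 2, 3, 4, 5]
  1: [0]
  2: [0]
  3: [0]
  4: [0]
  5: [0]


Visit 3, push [0]
Visit 0, push [5, 4, 2, 1]
Visit 1, push []
Visit 2, push []
Visit 4, push []
Visit 5, push []

DFS order: [3, 0, 1, 2, 4, 5]


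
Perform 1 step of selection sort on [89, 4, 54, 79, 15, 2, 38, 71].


Initial: [89, 4, 54, 79, 15, 2, 38, 71]
Step 1: min=2 at 5
  Swap: [2, 4, 54, 79, 15, 89, 38, 71]

After 1 step: [2, 4, 54, 79, 15, 89, 38, 71]


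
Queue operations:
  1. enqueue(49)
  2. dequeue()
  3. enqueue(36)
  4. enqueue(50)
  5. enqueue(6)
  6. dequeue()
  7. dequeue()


enqueue(49) -> [49]
dequeue()->49, []
enqueue(36) -> [36]
enqueue(50) -> [36, 50]
enqueue(6) -> [36, 50, 6]
dequeue()->36, [50, 6]
dequeue()->50, [6]

Final queue: [6]


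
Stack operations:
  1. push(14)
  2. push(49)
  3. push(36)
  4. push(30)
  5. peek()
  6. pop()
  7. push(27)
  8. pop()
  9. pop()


push(14) -> [14]
push(49) -> [14, 49]
push(36) -> [14, 49, 36]
push(30) -> [14, 49, 36, 30]
peek()->30
pop()->30, [14, 49, 36]
push(27) -> [14, 49, 36, 27]
pop()->27, [14, 49, 36]
pop()->36, [14, 49]

Final stack: [14, 49]


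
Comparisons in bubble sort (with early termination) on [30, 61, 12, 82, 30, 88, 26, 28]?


Algorithm: bubble sort (with early termination)
Input: [30, 61, 12, 82, 30, 88, 26, 28]
Sorted: [12, 26, 28, 30, 30, 61, 82, 88]

27


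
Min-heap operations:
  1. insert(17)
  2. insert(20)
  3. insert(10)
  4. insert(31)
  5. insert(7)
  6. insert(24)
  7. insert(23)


insert(17) -> [17]
insert(20) -> [17, 20]
insert(10) -> [10, 20, 17]
insert(31) -> [10, 20, 17, 31]
insert(7) -> [7, 10, 17, 31, 20]
insert(24) -> [7, 10, 17, 31, 20, 24]
insert(23) -> [7, 10, 17, 31, 20, 24, 23]

Final heap: [7, 10, 17, 31, 20, 24, 23]


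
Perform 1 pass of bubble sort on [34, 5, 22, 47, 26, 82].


Initial: [34, 5, 22, 47, 26, 82]
Pass 1: [5, 22, 34, 26, 47, 82] (3 swaps)

After 1 pass: [5, 22, 34, 26, 47, 82]


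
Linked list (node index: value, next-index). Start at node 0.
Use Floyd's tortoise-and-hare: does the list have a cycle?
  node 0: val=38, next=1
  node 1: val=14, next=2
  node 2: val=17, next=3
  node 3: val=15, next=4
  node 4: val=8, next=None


Floyd's tortoise (slow, +1) and hare (fast, +2):
  init: slow=0, fast=0
  step 1: slow=1, fast=2
  step 2: slow=2, fast=4
  step 3: fast -> None, no cycle

Cycle: no


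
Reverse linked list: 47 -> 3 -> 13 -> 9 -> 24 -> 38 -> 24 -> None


Step 1: curr=47, set curr.next=prev(None) | reversed so far: 47
Step 2: curr=3, set curr.next=prev(47) | reversed so far: 3 -> 47
Step 3: curr=13, set curr.next=prev(3) | reversed so far: 13 -> 3 -> 47
Step 4: curr=9, set curr.next=prev(13) | reversed so far: 9 -> 13 -> 3 -> 47
Step 5: curr=24, set curr.next=prev(9) | reversed so far: 24 -> 9 -> 13 -> 3 -> 47
Step 6: curr=38, set curr.next=prev(24) | reversed so far: 38 -> 24 -> 9 -> 13 -> 3 -> 47
Step 7: curr=24, set curr.next=prev(38) | reversed so far: 24 -> 38 -> 24 -> 9 -> 13 -> 3 -> 47

24 -> 38 -> 24 -> 9 -> 13 -> 3 -> 47 -> None


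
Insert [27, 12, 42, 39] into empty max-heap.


Insert 27: [27]
Insert 12: [27, 12]
Insert 42: [42, 12, 27]
Insert 39: [42, 39, 27, 12]

Final heap: [42, 39, 27, 12]


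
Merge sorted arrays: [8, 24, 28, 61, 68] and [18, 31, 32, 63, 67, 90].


Take 8 from A
Take 18 from B
Take 24 from A
Take 28 from A
Take 31 from B
Take 32 from B
Take 61 from A
Take 63 from B
Take 67 from B
Take 68 from A

Merged: [8, 18, 24, 28, 31, 32, 61, 63, 67, 68, 90]


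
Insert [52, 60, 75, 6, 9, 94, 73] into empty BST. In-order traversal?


Insert 52: root
Insert 60: R from 52
Insert 75: R from 52 -> R from 60
Insert 6: L from 52
Insert 9: L from 52 -> R from 6
Insert 94: R from 52 -> R from 60 -> R from 75
Insert 73: R from 52 -> R from 60 -> L from 75

In-order: [6, 9, 52, 60, 73, 75, 94]


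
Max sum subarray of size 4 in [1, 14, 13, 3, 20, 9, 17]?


[0:4]: 31
[1:5]: 50
[2:6]: 45
[3:7]: 49

Max: 50 at [1:5]


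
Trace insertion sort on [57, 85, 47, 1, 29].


Initial: [57, 85, 47, 1, 29]
Insert 85: [57, 85, 47, 1, 29]
Insert 47: [47, 57, 85, 1, 29]
Insert 1: [1, 47, 57, 85, 29]
Insert 29: [1, 29, 47, 57, 85]

Sorted: [1, 29, 47, 57, 85]


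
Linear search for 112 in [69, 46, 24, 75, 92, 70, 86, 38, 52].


i=0: 69!=112
i=1: 46!=112
i=2: 24!=112
i=3: 75!=112
i=4: 92!=112
i=5: 70!=112
i=6: 86!=112
i=7: 38!=112
i=8: 52!=112

Not found, 9 comps


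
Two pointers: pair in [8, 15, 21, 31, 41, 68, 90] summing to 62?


lo=0(8)+hi=6(90)=98
lo=0(8)+hi=5(68)=76
lo=0(8)+hi=4(41)=49
lo=1(15)+hi=4(41)=56
lo=2(21)+hi=4(41)=62

Yes: 21+41=62


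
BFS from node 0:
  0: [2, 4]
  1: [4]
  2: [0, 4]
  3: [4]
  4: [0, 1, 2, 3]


Visit 0, enqueue [2, 4]
Visit 2, enqueue []
Visit 4, enqueue [1, 3]
Visit 1, enqueue []
Visit 3, enqueue []

BFS order: [0, 2, 4, 1, 3]


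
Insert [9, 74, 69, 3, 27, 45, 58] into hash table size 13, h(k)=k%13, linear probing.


Insert 9: h=9 -> slot 9
Insert 74: h=9, 1 probes -> slot 10
Insert 69: h=4 -> slot 4
Insert 3: h=3 -> slot 3
Insert 27: h=1 -> slot 1
Insert 45: h=6 -> slot 6
Insert 58: h=6, 1 probes -> slot 7

Table: [None, 27, None, 3, 69, None, 45, 58, None, 9, 74, None, None]


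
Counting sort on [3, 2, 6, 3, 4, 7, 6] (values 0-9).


Input: [3, 2, 6, 3, 4, 7, 6]
Counts: [0, 0, 1, 2, 1, 0, 2, 1, 0, 0]

Sorted: [2, 3, 3, 4, 6, 6, 7]


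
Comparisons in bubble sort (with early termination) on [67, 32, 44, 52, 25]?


Algorithm: bubble sort (with early termination)
Input: [67, 32, 44, 52, 25]
Sorted: [25, 32, 44, 52, 67]

10


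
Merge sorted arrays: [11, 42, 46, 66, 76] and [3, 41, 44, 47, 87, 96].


Take 3 from B
Take 11 from A
Take 41 from B
Take 42 from A
Take 44 from B
Take 46 from A
Take 47 from B
Take 66 from A
Take 76 from A

Merged: [3, 11, 41, 42, 44, 46, 47, 66, 76, 87, 96]


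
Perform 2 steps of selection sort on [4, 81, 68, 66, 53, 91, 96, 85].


Initial: [4, 81, 68, 66, 53, 91, 96, 85]
Step 1: min=4 at 0
  Swap: [4, 81, 68, 66, 53, 91, 96, 85]
Step 2: min=53 at 4
  Swap: [4, 53, 68, 66, 81, 91, 96, 85]

After 2 steps: [4, 53, 68, 66, 81, 91, 96, 85]


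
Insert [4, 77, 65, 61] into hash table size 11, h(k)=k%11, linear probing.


Insert 4: h=4 -> slot 4
Insert 77: h=0 -> slot 0
Insert 65: h=10 -> slot 10
Insert 61: h=6 -> slot 6

Table: [77, None, None, None, 4, None, 61, None, None, None, 65]


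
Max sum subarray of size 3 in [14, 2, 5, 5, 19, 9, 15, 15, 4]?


[0:3]: 21
[1:4]: 12
[2:5]: 29
[3:6]: 33
[4:7]: 43
[5:8]: 39
[6:9]: 34

Max: 43 at [4:7]


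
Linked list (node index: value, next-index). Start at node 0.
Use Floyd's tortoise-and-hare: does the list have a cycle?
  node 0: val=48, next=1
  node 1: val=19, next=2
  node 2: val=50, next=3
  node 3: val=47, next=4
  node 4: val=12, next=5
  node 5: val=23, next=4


Floyd's tortoise (slow, +1) and hare (fast, +2):
  init: slow=0, fast=0
  step 1: slow=1, fast=2
  step 2: slow=2, fast=4
  step 3: slow=3, fast=4
  step 4: slow=4, fast=4
  slow == fast at node 4: cycle detected

Cycle: yes


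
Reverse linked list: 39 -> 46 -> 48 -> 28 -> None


Step 1: curr=39, set curr.next=prev(None) | reversed so far: 39
Step 2: curr=46, set curr.next=prev(39) | reversed so far: 46 -> 39
Step 3: curr=48, set curr.next=prev(46) | reversed so far: 48 -> 46 -> 39
Step 4: curr=28, set curr.next=prev(48) | reversed so far: 28 -> 48 -> 46 -> 39

28 -> 48 -> 46 -> 39 -> None


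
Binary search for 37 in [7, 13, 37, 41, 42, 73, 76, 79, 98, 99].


Step 1: lo=0, hi=9, mid=4, val=42
Step 2: lo=0, hi=3, mid=1, val=13
Step 3: lo=2, hi=3, mid=2, val=37

Found at index 2


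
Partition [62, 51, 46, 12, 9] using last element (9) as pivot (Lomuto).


Pivot: 9
Place pivot at 0: [9, 51, 46, 12, 62]

Partitioned: [9, 51, 46, 12, 62]


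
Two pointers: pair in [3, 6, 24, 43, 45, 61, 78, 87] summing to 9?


lo=0(3)+hi=7(87)=90
lo=0(3)+hi=6(78)=81
lo=0(3)+hi=5(61)=64
lo=0(3)+hi=4(45)=48
lo=0(3)+hi=3(43)=46
lo=0(3)+hi=2(24)=27
lo=0(3)+hi=1(6)=9

Yes: 3+6=9


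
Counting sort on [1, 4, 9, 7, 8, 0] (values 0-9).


Input: [1, 4, 9, 7, 8, 0]
Counts: [1, 1, 0, 0, 1, 0, 0, 1, 1, 1]

Sorted: [0, 1, 4, 7, 8, 9]


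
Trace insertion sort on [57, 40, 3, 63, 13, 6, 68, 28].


Initial: [57, 40, 3, 63, 13, 6, 68, 28]
Insert 40: [40, 57, 3, 63, 13, 6, 68, 28]
Insert 3: [3, 40, 57, 63, 13, 6, 68, 28]
Insert 63: [3, 40, 57, 63, 13, 6, 68, 28]
Insert 13: [3, 13, 40, 57, 63, 6, 68, 28]
Insert 6: [3, 6, 13, 40, 57, 63, 68, 28]
Insert 68: [3, 6, 13, 40, 57, 63, 68, 28]
Insert 28: [3, 6, 13, 28, 40, 57, 63, 68]

Sorted: [3, 6, 13, 28, 40, 57, 63, 68]


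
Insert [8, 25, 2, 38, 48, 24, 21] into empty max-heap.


Insert 8: [8]
Insert 25: [25, 8]
Insert 2: [25, 8, 2]
Insert 38: [38, 25, 2, 8]
Insert 48: [48, 38, 2, 8, 25]
Insert 24: [48, 38, 24, 8, 25, 2]
Insert 21: [48, 38, 24, 8, 25, 2, 21]

Final heap: [48, 38, 24, 8, 25, 2, 21]


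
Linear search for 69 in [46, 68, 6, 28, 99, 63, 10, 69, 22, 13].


i=0: 46!=69
i=1: 68!=69
i=2: 6!=69
i=3: 28!=69
i=4: 99!=69
i=5: 63!=69
i=6: 10!=69
i=7: 69==69 found!

Found at 7, 8 comps


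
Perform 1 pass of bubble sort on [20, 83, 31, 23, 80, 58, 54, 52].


Initial: [20, 83, 31, 23, 80, 58, 54, 52]
Pass 1: [20, 31, 23, 80, 58, 54, 52, 83] (6 swaps)

After 1 pass: [20, 31, 23, 80, 58, 54, 52, 83]


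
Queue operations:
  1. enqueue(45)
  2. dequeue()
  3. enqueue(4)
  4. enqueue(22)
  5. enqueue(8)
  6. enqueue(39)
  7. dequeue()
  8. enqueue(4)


enqueue(45) -> [45]
dequeue()->45, []
enqueue(4) -> [4]
enqueue(22) -> [4, 22]
enqueue(8) -> [4, 22, 8]
enqueue(39) -> [4, 22, 8, 39]
dequeue()->4, [22, 8, 39]
enqueue(4) -> [22, 8, 39, 4]

Final queue: [22, 8, 39, 4]


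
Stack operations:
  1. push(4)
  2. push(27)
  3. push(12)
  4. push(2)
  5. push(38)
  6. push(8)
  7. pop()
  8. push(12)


push(4) -> [4]
push(27) -> [4, 27]
push(12) -> [4, 27, 12]
push(2) -> [4, 27, 12, 2]
push(38) -> [4, 27, 12, 2, 38]
push(8) -> [4, 27, 12, 2, 38, 8]
pop()->8, [4, 27, 12, 2, 38]
push(12) -> [4, 27, 12, 2, 38, 12]

Final stack: [4, 27, 12, 2, 38, 12]


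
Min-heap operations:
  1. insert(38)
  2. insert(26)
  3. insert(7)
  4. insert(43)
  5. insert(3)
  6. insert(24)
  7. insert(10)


insert(38) -> [38]
insert(26) -> [26, 38]
insert(7) -> [7, 38, 26]
insert(43) -> [7, 38, 26, 43]
insert(3) -> [3, 7, 26, 43, 38]
insert(24) -> [3, 7, 24, 43, 38, 26]
insert(10) -> [3, 7, 10, 43, 38, 26, 24]

Final heap: [3, 7, 10, 43, 38, 26, 24]


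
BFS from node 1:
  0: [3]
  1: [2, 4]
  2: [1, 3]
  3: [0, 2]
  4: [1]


Visit 1, enqueue [2, 4]
Visit 2, enqueue [3]
Visit 4, enqueue []
Visit 3, enqueue [0]
Visit 0, enqueue []

BFS order: [1, 2, 4, 3, 0]


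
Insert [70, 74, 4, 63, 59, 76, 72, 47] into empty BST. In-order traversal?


Insert 70: root
Insert 74: R from 70
Insert 4: L from 70
Insert 63: L from 70 -> R from 4
Insert 59: L from 70 -> R from 4 -> L from 63
Insert 76: R from 70 -> R from 74
Insert 72: R from 70 -> L from 74
Insert 47: L from 70 -> R from 4 -> L from 63 -> L from 59

In-order: [4, 47, 59, 63, 70, 72, 74, 76]


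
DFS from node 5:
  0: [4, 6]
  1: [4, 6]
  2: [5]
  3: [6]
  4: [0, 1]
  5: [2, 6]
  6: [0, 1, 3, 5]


Visit 5, push [6, 2]
Visit 2, push []
Visit 6, push [3, 1, 0]
Visit 0, push [4]
Visit 4, push [1]
Visit 1, push []
Visit 3, push []

DFS order: [5, 2, 6, 0, 4, 1, 3]


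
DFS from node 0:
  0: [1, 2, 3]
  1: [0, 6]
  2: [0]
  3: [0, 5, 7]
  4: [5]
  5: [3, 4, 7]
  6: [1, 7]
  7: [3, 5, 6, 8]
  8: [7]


Visit 0, push [3, 2, 1]
Visit 1, push [6]
Visit 6, push [7]
Visit 7, push [8, 5, 3]
Visit 3, push [5]
Visit 5, push [4]
Visit 4, push []
Visit 8, push []
Visit 2, push []

DFS order: [0, 1, 6, 7, 3, 5, 4, 8, 2]


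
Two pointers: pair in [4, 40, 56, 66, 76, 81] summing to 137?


lo=0(4)+hi=5(81)=85
lo=1(40)+hi=5(81)=121
lo=2(56)+hi=5(81)=137

Yes: 56+81=137


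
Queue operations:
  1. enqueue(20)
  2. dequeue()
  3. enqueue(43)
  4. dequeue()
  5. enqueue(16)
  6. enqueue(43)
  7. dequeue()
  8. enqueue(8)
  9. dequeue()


enqueue(20) -> [20]
dequeue()->20, []
enqueue(43) -> [43]
dequeue()->43, []
enqueue(16) -> [16]
enqueue(43) -> [16, 43]
dequeue()->16, [43]
enqueue(8) -> [43, 8]
dequeue()->43, [8]

Final queue: [8]


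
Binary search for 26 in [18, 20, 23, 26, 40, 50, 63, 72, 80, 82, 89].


Step 1: lo=0, hi=10, mid=5, val=50
Step 2: lo=0, hi=4, mid=2, val=23
Step 3: lo=3, hi=4, mid=3, val=26

Found at index 3


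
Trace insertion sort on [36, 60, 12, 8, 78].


Initial: [36, 60, 12, 8, 78]
Insert 60: [36, 60, 12, 8, 78]
Insert 12: [12, 36, 60, 8, 78]
Insert 8: [8, 12, 36, 60, 78]
Insert 78: [8, 12, 36, 60, 78]

Sorted: [8, 12, 36, 60, 78]


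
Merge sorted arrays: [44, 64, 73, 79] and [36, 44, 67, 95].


Take 36 from B
Take 44 from A
Take 44 from B
Take 64 from A
Take 67 from B
Take 73 from A
Take 79 from A

Merged: [36, 44, 44, 64, 67, 73, 79, 95]


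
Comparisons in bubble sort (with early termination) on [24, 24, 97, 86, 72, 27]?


Algorithm: bubble sort (with early termination)
Input: [24, 24, 97, 86, 72, 27]
Sorted: [24, 24, 27, 72, 86, 97]

14


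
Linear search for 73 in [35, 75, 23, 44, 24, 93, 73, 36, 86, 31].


i=0: 35!=73
i=1: 75!=73
i=2: 23!=73
i=3: 44!=73
i=4: 24!=73
i=5: 93!=73
i=6: 73==73 found!

Found at 6, 7 comps


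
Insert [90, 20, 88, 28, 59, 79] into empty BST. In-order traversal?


Insert 90: root
Insert 20: L from 90
Insert 88: L from 90 -> R from 20
Insert 28: L from 90 -> R from 20 -> L from 88
Insert 59: L from 90 -> R from 20 -> L from 88 -> R from 28
Insert 79: L from 90 -> R from 20 -> L from 88 -> R from 28 -> R from 59

In-order: [20, 28, 59, 79, 88, 90]


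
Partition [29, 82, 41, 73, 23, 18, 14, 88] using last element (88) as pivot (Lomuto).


Pivot: 88
  29 <= 88: advance i (no swap)
  82 <= 88: advance i (no swap)
  41 <= 88: advance i (no swap)
  73 <= 88: advance i (no swap)
  23 <= 88: advance i (no swap)
  18 <= 88: advance i (no swap)
  14 <= 88: advance i (no swap)
Place pivot at 7: [29, 82, 41, 73, 23, 18, 14, 88]

Partitioned: [29, 82, 41, 73, 23, 18, 14, 88]


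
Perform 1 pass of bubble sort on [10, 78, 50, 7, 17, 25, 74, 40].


Initial: [10, 78, 50, 7, 17, 25, 74, 40]
Pass 1: [10, 50, 7, 17, 25, 74, 40, 78] (6 swaps)

After 1 pass: [10, 50, 7, 17, 25, 74, 40, 78]


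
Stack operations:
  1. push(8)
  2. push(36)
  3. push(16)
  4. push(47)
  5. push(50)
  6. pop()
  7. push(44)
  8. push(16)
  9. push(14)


push(8) -> [8]
push(36) -> [8, 36]
push(16) -> [8, 36, 16]
push(47) -> [8, 36, 16, 47]
push(50) -> [8, 36, 16, 47, 50]
pop()->50, [8, 36, 16, 47]
push(44) -> [8, 36, 16, 47, 44]
push(16) -> [8, 36, 16, 47, 44, 16]
push(14) -> [8, 36, 16, 47, 44, 16, 14]

Final stack: [8, 36, 16, 47, 44, 16, 14]


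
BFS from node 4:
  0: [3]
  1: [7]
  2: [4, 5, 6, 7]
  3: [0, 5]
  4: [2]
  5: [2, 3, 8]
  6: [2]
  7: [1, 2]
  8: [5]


Visit 4, enqueue [2]
Visit 2, enqueue [5, 6, 7]
Visit 5, enqueue [3, 8]
Visit 6, enqueue []
Visit 7, enqueue [1]
Visit 3, enqueue [0]
Visit 8, enqueue []
Visit 1, enqueue []
Visit 0, enqueue []

BFS order: [4, 2, 5, 6, 7, 3, 8, 1, 0]


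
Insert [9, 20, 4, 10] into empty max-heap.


Insert 9: [9]
Insert 20: [20, 9]
Insert 4: [20, 9, 4]
Insert 10: [20, 10, 4, 9]

Final heap: [20, 10, 4, 9]


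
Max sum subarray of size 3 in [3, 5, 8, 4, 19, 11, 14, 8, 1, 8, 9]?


[0:3]: 16
[1:4]: 17
[2:5]: 31
[3:6]: 34
[4:7]: 44
[5:8]: 33
[6:9]: 23
[7:10]: 17
[8:11]: 18

Max: 44 at [4:7]


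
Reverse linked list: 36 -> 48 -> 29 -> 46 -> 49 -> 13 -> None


Step 1: curr=36, set curr.next=prev(None) | reversed so far: 36
Step 2: curr=48, set curr.next=prev(36) | reversed so far: 48 -> 36
Step 3: curr=29, set curr.next=prev(48) | reversed so far: 29 -> 48 -> 36
Step 4: curr=46, set curr.next=prev(29) | reversed so far: 46 -> 29 -> 48 -> 36
Step 5: curr=49, set curr.next=prev(46) | reversed so far: 49 -> 46 -> 29 -> 48 -> 36
Step 6: curr=13, set curr.next=prev(49) | reversed so far: 13 -> 49 -> 46 -> 29 -> 48 -> 36

13 -> 49 -> 46 -> 29 -> 48 -> 36 -> None
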